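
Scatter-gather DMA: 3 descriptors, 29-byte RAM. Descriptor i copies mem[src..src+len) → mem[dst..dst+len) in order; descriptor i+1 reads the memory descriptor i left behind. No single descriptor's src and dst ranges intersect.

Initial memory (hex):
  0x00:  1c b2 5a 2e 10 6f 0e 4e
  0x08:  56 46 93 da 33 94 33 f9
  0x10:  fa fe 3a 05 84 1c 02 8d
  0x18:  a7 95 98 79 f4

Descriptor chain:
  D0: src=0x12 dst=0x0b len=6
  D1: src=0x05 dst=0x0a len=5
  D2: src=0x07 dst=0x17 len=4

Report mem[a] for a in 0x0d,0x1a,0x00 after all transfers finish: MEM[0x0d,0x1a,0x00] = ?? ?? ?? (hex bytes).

#0 dst[0x0b+6] := {0x3a,0x05,0x84,0x1c,0x02,0x8d}
#1 dst[0x0a+5] := {0x6f,0x0e,0x4e,0x56,0x46}
#2 dst[0x17+4] := {0x4e,0x56,0x46,0x6f}
query mem[0x0d]=0x56, mem[0x1a]=0x6f, mem[0x00]=0x1c

MEM[0x0d,0x1a,0x00] = 56 6f 1c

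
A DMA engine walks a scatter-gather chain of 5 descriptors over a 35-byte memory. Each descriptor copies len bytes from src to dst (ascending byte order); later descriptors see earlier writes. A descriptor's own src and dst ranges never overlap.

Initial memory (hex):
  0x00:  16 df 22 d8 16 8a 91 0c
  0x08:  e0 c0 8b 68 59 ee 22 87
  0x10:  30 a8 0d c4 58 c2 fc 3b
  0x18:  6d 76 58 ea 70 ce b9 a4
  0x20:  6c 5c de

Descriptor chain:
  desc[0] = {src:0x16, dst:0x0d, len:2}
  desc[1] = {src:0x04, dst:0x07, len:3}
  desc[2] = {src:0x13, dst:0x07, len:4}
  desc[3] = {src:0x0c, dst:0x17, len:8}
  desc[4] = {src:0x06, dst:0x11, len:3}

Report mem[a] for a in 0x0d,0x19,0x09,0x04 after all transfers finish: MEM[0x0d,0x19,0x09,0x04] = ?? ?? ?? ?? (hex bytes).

MEM[0x0d,0x19,0x09,0x04] = fc 3b c2 16

#0 dst[0x0d+2] := {0xfc,0x3b}
#1 dst[0x07+3] := {0x16,0x8a,0x91}
#2 dst[0x07+4] := {0xc4,0x58,0xc2,0xfc}
#3 dst[0x17+8] := {0x59,0xfc,0x3b,0x87,0x30,0xa8,0x0d,0xc4}
#4 dst[0x11+3] := {0x91,0xc4,0x58}
query mem[0x0d]=0xfc, mem[0x19]=0x3b, mem[0x09]=0xc2, mem[0x04]=0x16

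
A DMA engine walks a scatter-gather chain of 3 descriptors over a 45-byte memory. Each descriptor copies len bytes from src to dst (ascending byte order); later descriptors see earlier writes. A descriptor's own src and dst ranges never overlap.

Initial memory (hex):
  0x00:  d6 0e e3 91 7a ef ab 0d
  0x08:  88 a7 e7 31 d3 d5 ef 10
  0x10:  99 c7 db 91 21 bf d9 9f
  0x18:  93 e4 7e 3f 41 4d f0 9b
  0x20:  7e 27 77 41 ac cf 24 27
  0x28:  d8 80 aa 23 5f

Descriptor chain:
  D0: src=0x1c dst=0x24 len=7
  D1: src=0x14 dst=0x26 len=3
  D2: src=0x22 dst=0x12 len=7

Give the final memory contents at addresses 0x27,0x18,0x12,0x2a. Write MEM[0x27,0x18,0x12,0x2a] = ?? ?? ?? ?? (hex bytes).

MEM[0x27,0x18,0x12,0x2a] = bf d9 77 77

D0: mem[0x24..0x2a] <- [41 4d f0 9b 7e 27 77]
D1: mem[0x26..0x28] <- [21 bf d9]
D2: mem[0x12..0x18] <- [77 41 41 4d 21 bf d9]
query mem[0x27]=0xbf, mem[0x18]=0xd9, mem[0x12]=0x77, mem[0x2a]=0x77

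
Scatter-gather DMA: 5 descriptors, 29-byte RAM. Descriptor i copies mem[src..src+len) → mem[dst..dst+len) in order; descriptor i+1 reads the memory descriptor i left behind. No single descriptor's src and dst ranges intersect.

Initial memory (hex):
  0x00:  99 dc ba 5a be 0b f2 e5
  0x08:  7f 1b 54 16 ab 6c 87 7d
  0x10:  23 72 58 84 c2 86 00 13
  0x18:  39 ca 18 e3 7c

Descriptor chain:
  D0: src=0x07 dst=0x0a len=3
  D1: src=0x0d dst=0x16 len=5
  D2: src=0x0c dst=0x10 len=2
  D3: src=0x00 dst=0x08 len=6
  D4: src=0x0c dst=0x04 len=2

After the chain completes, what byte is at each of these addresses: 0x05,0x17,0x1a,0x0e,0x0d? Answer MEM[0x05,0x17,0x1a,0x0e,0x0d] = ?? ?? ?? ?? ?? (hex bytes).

MEM[0x05,0x17,0x1a,0x0e,0x0d] = 0b 87 72 87 0b

D0: mem[0x0a..0x0c] <- [e5 7f 1b]
D1: mem[0x16..0x1a] <- [6c 87 7d 23 72]
D2: mem[0x10..0x11] <- [1b 6c]
D3: mem[0x08..0x0d] <- [99 dc ba 5a be 0b]
D4: mem[0x04..0x05] <- [be 0b]
query mem[0x05]=0x0b, mem[0x17]=0x87, mem[0x1a]=0x72, mem[0x0e]=0x87, mem[0x0d]=0x0b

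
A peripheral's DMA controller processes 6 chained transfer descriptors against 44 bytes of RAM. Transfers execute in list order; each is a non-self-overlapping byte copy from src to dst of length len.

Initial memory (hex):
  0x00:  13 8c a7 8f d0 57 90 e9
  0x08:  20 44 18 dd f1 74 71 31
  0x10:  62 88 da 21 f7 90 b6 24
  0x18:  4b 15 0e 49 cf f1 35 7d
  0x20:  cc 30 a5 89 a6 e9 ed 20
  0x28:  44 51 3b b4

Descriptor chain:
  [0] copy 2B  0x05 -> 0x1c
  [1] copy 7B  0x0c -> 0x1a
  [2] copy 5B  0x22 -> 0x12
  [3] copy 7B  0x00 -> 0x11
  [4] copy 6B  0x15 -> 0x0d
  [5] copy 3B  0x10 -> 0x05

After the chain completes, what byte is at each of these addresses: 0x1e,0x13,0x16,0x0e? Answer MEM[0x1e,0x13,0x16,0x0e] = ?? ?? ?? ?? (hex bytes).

D0: mem[0x1c..0x1d] <- [57 90]
D1: mem[0x1a..0x20] <- [f1 74 71 31 62 88 da]
D2: mem[0x12..0x16] <- [a5 89 a6 e9 ed]
D3: mem[0x11..0x17] <- [13 8c a7 8f d0 57 90]
D4: mem[0x0d..0x12] <- [d0 57 90 4b 15 f1]
D5: mem[0x05..0x07] <- [4b 15 f1]
query mem[0x1e]=0x62, mem[0x13]=0xa7, mem[0x16]=0x57, mem[0x0e]=0x57

MEM[0x1e,0x13,0x16,0x0e] = 62 a7 57 57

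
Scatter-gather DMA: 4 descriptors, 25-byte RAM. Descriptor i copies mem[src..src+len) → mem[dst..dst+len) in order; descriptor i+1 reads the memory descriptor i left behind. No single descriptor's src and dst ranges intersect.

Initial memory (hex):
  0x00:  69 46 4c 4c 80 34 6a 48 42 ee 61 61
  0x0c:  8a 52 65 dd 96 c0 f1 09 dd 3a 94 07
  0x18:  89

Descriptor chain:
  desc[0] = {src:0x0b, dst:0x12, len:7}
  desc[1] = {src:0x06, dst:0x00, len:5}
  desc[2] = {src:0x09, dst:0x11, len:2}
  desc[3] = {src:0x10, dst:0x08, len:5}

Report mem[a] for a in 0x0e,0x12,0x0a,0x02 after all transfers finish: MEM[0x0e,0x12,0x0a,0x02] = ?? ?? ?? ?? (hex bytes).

MEM[0x0e,0x12,0x0a,0x02] = 65 61 61 42

  after D0: wrote 7B at 0x12 = 618a5265dd96c0
  after D1: wrote 5B at 0x00 = 6a4842ee61
  after D2: wrote 2B at 0x11 = ee61
  after D3: wrote 5B at 0x08 = 96ee618a52
query mem[0x0e]=0x65, mem[0x12]=0x61, mem[0x0a]=0x61, mem[0x02]=0x42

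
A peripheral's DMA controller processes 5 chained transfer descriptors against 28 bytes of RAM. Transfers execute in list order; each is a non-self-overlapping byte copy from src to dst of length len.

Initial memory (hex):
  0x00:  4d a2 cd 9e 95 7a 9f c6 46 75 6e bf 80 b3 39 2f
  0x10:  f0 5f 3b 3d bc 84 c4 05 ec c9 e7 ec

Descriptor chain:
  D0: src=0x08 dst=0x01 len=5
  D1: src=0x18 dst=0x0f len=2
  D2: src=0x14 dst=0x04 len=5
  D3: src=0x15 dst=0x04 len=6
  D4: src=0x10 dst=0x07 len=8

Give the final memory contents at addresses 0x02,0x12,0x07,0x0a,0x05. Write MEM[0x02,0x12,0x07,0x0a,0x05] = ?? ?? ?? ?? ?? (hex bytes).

  after D0: wrote 5B at 0x01 = 46756ebf80
  after D1: wrote 2B at 0x0f = ecc9
  after D2: wrote 5B at 0x04 = bc84c405ec
  after D3: wrote 6B at 0x04 = 84c405ecc9e7
  after D4: wrote 8B at 0x07 = c95f3b3dbc84c405
query mem[0x02]=0x75, mem[0x12]=0x3b, mem[0x07]=0xc9, mem[0x0a]=0x3d, mem[0x05]=0xc4

MEM[0x02,0x12,0x07,0x0a,0x05] = 75 3b c9 3d c4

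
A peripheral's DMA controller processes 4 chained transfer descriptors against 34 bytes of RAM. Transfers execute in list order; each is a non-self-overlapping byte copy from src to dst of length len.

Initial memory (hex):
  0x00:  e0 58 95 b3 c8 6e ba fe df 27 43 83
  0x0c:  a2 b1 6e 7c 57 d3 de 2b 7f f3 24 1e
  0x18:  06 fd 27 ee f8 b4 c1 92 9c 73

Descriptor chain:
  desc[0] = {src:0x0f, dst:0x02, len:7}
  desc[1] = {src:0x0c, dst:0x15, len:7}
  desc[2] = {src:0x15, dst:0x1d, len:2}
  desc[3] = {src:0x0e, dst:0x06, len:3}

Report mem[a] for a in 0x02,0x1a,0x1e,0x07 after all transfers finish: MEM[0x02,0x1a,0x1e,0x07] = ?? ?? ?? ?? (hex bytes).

MEM[0x02,0x1a,0x1e,0x07] = 7c d3 b1 7c

  after D0: wrote 7B at 0x02 = 7c57d3de2b7ff3
  after D1: wrote 7B at 0x15 = a2b16e7c57d3de
  after D2: wrote 2B at 0x1d = a2b1
  after D3: wrote 3B at 0x06 = 6e7c57
query mem[0x02]=0x7c, mem[0x1a]=0xd3, mem[0x1e]=0xb1, mem[0x07]=0x7c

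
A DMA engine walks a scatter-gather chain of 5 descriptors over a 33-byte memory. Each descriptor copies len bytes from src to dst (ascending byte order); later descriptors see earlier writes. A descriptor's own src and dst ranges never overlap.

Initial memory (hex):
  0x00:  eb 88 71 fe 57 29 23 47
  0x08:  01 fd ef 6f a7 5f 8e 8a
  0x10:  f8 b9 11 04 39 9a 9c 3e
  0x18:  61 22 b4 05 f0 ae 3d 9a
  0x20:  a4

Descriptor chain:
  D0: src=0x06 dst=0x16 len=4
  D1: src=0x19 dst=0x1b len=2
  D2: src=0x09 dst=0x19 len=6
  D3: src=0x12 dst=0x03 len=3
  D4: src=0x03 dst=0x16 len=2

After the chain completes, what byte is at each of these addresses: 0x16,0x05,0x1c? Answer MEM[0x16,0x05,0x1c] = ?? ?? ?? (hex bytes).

MEM[0x16,0x05,0x1c] = 11 39 a7

D0: mem[0x16..0x19] <- [23 47 01 fd]
D1: mem[0x1b..0x1c] <- [fd b4]
D2: mem[0x19..0x1e] <- [fd ef 6f a7 5f 8e]
D3: mem[0x03..0x05] <- [11 04 39]
D4: mem[0x16..0x17] <- [11 04]
query mem[0x16]=0x11, mem[0x05]=0x39, mem[0x1c]=0xa7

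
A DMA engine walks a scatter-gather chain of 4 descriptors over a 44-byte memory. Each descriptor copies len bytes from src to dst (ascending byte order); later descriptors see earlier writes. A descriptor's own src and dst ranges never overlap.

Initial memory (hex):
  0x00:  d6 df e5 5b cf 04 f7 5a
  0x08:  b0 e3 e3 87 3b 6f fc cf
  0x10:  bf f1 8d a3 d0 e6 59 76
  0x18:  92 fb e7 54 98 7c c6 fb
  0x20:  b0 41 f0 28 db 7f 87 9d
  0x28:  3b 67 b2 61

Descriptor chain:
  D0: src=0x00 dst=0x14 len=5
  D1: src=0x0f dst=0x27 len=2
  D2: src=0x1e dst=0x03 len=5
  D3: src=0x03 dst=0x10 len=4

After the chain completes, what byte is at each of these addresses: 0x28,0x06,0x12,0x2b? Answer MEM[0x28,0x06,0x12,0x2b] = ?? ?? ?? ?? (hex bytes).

D0: mem[0x14..0x18] <- [d6 df e5 5b cf]
D1: mem[0x27..0x28] <- [cf bf]
D2: mem[0x03..0x07] <- [c6 fb b0 41 f0]
D3: mem[0x10..0x13] <- [c6 fb b0 41]
query mem[0x28]=0xbf, mem[0x06]=0x41, mem[0x12]=0xb0, mem[0x2b]=0x61

MEM[0x28,0x06,0x12,0x2b] = bf 41 b0 61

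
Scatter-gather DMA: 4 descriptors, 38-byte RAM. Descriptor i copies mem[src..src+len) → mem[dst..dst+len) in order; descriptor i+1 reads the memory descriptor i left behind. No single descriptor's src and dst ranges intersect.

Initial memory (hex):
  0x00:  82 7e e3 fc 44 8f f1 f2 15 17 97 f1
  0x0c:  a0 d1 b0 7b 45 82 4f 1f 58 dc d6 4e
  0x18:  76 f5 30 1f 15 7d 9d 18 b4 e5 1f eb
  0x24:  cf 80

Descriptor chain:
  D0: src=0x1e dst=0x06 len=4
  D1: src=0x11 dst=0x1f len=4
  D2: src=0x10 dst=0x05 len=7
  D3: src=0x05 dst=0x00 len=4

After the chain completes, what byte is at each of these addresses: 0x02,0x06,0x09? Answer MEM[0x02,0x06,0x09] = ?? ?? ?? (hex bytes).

D0: mem[0x06..0x09] <- [9d 18 b4 e5]
D1: mem[0x1f..0x22] <- [82 4f 1f 58]
D2: mem[0x05..0x0b] <- [45 82 4f 1f 58 dc d6]
D3: mem[0x00..0x03] <- [45 82 4f 1f]
query mem[0x02]=0x4f, mem[0x06]=0x82, mem[0x09]=0x58

MEM[0x02,0x06,0x09] = 4f 82 58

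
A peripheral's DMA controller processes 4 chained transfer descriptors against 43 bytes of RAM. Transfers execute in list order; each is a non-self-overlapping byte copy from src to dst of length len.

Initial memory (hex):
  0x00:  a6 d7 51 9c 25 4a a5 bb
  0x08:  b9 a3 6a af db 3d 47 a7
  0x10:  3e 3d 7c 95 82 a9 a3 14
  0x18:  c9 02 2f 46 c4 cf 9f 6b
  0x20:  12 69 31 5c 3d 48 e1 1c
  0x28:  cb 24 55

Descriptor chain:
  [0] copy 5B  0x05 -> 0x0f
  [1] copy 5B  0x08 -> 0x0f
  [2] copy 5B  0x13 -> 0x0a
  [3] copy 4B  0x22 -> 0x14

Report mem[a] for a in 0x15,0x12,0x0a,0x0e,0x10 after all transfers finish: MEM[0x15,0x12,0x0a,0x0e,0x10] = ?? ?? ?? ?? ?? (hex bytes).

[0] 0x05->0x0f len=5 : 4a a5 bb b9 a3
[1] 0x08->0x0f len=5 : b9 a3 6a af db
[2] 0x13->0x0a len=5 : db 82 a9 a3 14
[3] 0x22->0x14 len=4 : 31 5c 3d 48
query mem[0x15]=0x5c, mem[0x12]=0xaf, mem[0x0a]=0xdb, mem[0x0e]=0x14, mem[0x10]=0xa3

MEM[0x15,0x12,0x0a,0x0e,0x10] = 5c af db 14 a3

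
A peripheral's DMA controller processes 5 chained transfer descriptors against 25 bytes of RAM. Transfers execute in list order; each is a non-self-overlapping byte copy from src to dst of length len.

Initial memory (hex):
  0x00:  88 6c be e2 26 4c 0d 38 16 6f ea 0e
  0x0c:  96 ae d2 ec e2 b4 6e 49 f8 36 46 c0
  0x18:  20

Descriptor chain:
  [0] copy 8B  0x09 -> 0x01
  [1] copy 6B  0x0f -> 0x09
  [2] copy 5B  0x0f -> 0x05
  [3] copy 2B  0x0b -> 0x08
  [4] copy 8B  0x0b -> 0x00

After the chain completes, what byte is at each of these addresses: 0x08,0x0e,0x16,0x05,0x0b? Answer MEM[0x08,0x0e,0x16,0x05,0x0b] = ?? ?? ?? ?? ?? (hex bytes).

MEM[0x08,0x0e,0x16,0x05,0x0b] = b4 f8 46 e2 b4

D0: mem[0x01..0x08] <- [6f ea 0e 96 ae d2 ec e2]
D1: mem[0x09..0x0e] <- [ec e2 b4 6e 49 f8]
D2: mem[0x05..0x09] <- [ec e2 b4 6e 49]
D3: mem[0x08..0x09] <- [b4 6e]
D4: mem[0x00..0x07] <- [b4 6e 49 f8 ec e2 b4 6e]
query mem[0x08]=0xb4, mem[0x0e]=0xf8, mem[0x16]=0x46, mem[0x05]=0xe2, mem[0x0b]=0xb4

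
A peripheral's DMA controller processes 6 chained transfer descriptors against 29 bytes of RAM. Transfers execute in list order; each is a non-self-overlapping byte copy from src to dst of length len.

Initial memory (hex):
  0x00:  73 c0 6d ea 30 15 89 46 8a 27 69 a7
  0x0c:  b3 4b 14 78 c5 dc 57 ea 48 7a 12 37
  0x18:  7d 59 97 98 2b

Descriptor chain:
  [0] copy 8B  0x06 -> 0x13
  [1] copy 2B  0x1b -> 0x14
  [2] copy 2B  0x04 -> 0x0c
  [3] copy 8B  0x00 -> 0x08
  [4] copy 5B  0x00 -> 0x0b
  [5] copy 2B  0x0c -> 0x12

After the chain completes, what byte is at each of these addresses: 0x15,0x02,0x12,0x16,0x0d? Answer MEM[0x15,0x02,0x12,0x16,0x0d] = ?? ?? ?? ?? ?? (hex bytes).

[0] 0x06->0x13 len=8 : 89 46 8a 27 69 a7 b3 4b
[1] 0x1b->0x14 len=2 : 98 2b
[2] 0x04->0x0c len=2 : 30 15
[3] 0x00->0x08 len=8 : 73 c0 6d ea 30 15 89 46
[4] 0x00->0x0b len=5 : 73 c0 6d ea 30
[5] 0x0c->0x12 len=2 : c0 6d
query mem[0x15]=0x2b, mem[0x02]=0x6d, mem[0x12]=0xc0, mem[0x16]=0x27, mem[0x0d]=0x6d

MEM[0x15,0x02,0x12,0x16,0x0d] = 2b 6d c0 27 6d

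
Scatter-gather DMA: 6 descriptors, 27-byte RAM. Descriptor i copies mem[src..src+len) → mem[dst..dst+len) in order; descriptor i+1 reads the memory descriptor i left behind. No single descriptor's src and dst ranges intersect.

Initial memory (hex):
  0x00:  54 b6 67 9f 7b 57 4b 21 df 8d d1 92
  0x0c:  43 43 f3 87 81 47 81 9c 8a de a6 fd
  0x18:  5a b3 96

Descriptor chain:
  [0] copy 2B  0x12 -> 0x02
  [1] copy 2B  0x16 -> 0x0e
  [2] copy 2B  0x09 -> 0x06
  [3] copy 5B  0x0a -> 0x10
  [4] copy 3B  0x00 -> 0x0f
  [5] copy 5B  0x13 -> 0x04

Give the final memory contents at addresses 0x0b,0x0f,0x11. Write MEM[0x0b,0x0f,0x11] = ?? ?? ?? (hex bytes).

[0] 0x12->0x02 len=2 : 81 9c
[1] 0x16->0x0e len=2 : a6 fd
[2] 0x09->0x06 len=2 : 8d d1
[3] 0x0a->0x10 len=5 : d1 92 43 43 a6
[4] 0x00->0x0f len=3 : 54 b6 81
[5] 0x13->0x04 len=5 : 43 a6 de a6 fd
query mem[0x0b]=0x92, mem[0x0f]=0x54, mem[0x11]=0x81

MEM[0x0b,0x0f,0x11] = 92 54 81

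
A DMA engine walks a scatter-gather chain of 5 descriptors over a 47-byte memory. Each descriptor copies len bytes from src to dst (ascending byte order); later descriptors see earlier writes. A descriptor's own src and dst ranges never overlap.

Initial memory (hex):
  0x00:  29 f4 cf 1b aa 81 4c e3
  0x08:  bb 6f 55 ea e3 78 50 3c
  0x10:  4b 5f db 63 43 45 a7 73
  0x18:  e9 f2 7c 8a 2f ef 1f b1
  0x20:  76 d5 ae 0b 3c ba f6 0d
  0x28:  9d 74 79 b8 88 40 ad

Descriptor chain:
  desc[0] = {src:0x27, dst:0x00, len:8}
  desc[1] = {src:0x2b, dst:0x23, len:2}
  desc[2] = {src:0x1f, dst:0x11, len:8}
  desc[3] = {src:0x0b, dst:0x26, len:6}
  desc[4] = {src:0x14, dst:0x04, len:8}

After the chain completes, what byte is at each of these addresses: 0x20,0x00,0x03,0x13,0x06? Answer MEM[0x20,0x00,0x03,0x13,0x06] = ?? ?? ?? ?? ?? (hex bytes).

  after D0: wrote 8B at 0x00 = 0d9d7479b88840ad
  after D1: wrote 2B at 0x23 = b888
  after D2: wrote 8B at 0x11 = b176d5aeb888baf6
  after D3: wrote 6B at 0x26 = eae378503c4b
  after D4: wrote 8B at 0x04 = aeb888baf6f27c8a
query mem[0x20]=0x76, mem[0x00]=0x0d, mem[0x03]=0x79, mem[0x13]=0xd5, mem[0x06]=0x88

MEM[0x20,0x00,0x03,0x13,0x06] = 76 0d 79 d5 88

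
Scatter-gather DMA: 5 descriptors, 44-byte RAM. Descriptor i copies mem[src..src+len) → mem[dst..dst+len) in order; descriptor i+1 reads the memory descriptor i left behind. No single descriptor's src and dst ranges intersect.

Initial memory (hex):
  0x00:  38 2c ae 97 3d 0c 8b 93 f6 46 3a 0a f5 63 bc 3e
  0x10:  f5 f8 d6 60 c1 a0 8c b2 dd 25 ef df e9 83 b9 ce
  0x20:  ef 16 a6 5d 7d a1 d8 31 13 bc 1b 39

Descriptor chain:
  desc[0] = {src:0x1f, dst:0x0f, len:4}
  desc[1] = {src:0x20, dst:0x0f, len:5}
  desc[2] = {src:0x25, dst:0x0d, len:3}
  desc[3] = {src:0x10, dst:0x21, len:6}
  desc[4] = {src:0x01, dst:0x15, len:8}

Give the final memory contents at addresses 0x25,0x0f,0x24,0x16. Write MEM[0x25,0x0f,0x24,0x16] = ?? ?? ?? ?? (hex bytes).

[0] 0x1f->0x0f len=4 : ce ef 16 a6
[1] 0x20->0x0f len=5 : ef 16 a6 5d 7d
[2] 0x25->0x0d len=3 : a1 d8 31
[3] 0x10->0x21 len=6 : 16 a6 5d 7d c1 a0
[4] 0x01->0x15 len=8 : 2c ae 97 3d 0c 8b 93 f6
query mem[0x25]=0xc1, mem[0x0f]=0x31, mem[0x24]=0x7d, mem[0x16]=0xae

MEM[0x25,0x0f,0x24,0x16] = c1 31 7d ae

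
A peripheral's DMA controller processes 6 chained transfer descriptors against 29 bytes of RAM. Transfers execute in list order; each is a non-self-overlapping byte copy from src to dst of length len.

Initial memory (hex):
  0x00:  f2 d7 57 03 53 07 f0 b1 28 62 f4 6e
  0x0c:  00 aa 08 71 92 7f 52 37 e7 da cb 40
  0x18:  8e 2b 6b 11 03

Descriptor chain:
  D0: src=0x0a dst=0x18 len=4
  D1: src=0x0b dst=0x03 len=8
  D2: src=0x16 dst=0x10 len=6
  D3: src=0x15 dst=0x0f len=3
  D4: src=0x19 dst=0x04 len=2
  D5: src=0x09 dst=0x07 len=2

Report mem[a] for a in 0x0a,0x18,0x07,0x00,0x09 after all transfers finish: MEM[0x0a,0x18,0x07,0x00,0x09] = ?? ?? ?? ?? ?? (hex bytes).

[0] 0x0a->0x18 len=4 : f4 6e 00 aa
[1] 0x0b->0x03 len=8 : 6e 00 aa 08 71 92 7f 52
[2] 0x16->0x10 len=6 : cb 40 f4 6e 00 aa
[3] 0x15->0x0f len=3 : aa cb 40
[4] 0x19->0x04 len=2 : 6e 00
[5] 0x09->0x07 len=2 : 7f 52
query mem[0x0a]=0x52, mem[0x18]=0xf4, mem[0x07]=0x7f, mem[0x00]=0xf2, mem[0x09]=0x7f

MEM[0x0a,0x18,0x07,0x00,0x09] = 52 f4 7f f2 7f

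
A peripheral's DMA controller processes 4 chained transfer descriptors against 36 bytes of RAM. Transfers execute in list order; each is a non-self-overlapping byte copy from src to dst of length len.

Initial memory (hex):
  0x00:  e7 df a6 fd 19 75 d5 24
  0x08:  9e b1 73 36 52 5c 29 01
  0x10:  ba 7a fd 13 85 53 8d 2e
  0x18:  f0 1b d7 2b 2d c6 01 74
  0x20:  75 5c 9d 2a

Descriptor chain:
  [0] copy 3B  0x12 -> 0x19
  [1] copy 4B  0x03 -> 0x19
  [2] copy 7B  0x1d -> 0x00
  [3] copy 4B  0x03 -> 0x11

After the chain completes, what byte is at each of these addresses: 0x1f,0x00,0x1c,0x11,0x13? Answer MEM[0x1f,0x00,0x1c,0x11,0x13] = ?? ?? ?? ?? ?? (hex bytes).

MEM[0x1f,0x00,0x1c,0x11,0x13] = 74 c6 d5 75 9d

#0 dst[0x19+3] := {0xfd,0x13,0x85}
#1 dst[0x19+4] := {0xfd,0x19,0x75,0xd5}
#2 dst[0x00+7] := {0xc6,0x01,0x74,0x75,0x5c,0x9d,0x2a}
#3 dst[0x11+4] := {0x75,0x5c,0x9d,0x2a}
query mem[0x1f]=0x74, mem[0x00]=0xc6, mem[0x1c]=0xd5, mem[0x11]=0x75, mem[0x13]=0x9d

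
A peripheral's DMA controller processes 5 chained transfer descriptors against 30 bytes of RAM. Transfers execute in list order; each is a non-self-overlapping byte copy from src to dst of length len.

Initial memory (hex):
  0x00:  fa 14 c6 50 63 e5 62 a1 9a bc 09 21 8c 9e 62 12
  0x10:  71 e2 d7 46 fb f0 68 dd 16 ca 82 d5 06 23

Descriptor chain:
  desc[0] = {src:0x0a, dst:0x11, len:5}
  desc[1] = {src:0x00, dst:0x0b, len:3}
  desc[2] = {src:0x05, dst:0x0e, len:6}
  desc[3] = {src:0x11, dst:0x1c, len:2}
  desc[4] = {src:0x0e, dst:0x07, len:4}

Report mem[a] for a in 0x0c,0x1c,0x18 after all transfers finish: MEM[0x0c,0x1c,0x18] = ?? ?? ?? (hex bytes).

MEM[0x0c,0x1c,0x18] = 14 9a 16

  after D0: wrote 5B at 0x11 = 09218c9e62
  after D1: wrote 3B at 0x0b = fa14c6
  after D2: wrote 6B at 0x0e = e562a19abc09
  after D3: wrote 2B at 0x1c = 9abc
  after D4: wrote 4B at 0x07 = e562a19a
query mem[0x0c]=0x14, mem[0x1c]=0x9a, mem[0x18]=0x16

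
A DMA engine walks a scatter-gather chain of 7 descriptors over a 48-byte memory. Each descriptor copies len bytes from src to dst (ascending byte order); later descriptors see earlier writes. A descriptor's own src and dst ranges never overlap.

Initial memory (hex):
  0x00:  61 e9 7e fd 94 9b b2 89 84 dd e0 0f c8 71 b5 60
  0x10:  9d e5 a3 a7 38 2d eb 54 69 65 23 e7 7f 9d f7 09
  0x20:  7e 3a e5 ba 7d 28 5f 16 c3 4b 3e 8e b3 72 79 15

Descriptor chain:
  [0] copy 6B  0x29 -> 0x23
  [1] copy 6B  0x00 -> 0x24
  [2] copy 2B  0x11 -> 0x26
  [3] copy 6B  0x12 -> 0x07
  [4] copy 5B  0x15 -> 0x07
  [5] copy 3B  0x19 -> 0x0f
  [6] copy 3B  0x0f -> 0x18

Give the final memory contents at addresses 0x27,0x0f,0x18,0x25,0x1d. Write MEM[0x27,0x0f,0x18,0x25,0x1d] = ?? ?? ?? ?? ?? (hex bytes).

[0] 0x29->0x23 len=6 : 4b 3e 8e b3 72 79
[1] 0x00->0x24 len=6 : 61 e9 7e fd 94 9b
[2] 0x11->0x26 len=2 : e5 a3
[3] 0x12->0x07 len=6 : a3 a7 38 2d eb 54
[4] 0x15->0x07 len=5 : 2d eb 54 69 65
[5] 0x19->0x0f len=3 : 65 23 e7
[6] 0x0f->0x18 len=3 : 65 23 e7
query mem[0x27]=0xa3, mem[0x0f]=0x65, mem[0x18]=0x65, mem[0x25]=0xe9, mem[0x1d]=0x9d

MEM[0x27,0x0f,0x18,0x25,0x1d] = a3 65 65 e9 9d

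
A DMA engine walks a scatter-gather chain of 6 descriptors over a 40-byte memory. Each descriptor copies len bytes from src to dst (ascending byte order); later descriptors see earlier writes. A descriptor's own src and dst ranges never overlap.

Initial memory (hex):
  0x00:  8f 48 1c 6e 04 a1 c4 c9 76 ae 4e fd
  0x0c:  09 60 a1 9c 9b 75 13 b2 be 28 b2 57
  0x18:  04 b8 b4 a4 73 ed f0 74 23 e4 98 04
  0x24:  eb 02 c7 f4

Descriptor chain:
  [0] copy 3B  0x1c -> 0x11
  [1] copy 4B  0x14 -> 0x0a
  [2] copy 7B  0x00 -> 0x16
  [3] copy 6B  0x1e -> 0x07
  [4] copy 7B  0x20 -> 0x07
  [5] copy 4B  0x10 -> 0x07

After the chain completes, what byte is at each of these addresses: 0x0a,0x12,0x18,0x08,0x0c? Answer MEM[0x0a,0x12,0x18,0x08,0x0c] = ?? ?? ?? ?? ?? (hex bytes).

MEM[0x0a,0x12,0x18,0x08,0x0c] = f0 ed 1c 73 02

D0: mem[0x11..0x13] <- [73 ed f0]
D1: mem[0x0a..0x0d] <- [be 28 b2 57]
D2: mem[0x16..0x1c] <- [8f 48 1c 6e 04 a1 c4]
D3: mem[0x07..0x0c] <- [f0 74 23 e4 98 04]
D4: mem[0x07..0x0d] <- [23 e4 98 04 eb 02 c7]
D5: mem[0x07..0x0a] <- [9b 73 ed f0]
query mem[0x0a]=0xf0, mem[0x12]=0xed, mem[0x18]=0x1c, mem[0x08]=0x73, mem[0x0c]=0x02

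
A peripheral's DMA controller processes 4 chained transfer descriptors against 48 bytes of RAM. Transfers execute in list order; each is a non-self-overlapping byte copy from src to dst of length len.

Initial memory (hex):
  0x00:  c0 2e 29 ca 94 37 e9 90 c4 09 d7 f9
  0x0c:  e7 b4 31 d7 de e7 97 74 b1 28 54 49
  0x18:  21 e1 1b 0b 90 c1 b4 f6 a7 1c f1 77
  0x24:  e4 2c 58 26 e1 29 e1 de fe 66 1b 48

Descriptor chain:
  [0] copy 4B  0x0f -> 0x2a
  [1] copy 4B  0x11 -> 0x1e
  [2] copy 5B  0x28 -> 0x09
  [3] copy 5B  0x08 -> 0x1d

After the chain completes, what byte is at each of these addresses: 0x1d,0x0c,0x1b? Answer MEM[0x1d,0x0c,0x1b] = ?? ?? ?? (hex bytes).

#0 dst[0x2a+4] := {0xd7,0xde,0xe7,0x97}
#1 dst[0x1e+4] := {0xe7,0x97,0x74,0xb1}
#2 dst[0x09+5] := {0xe1,0x29,0xd7,0xde,0xe7}
#3 dst[0x1d+5] := {0xc4,0xe1,0x29,0xd7,0xde}
query mem[0x1d]=0xc4, mem[0x0c]=0xde, mem[0x1b]=0x0b

MEM[0x1d,0x0c,0x1b] = c4 de 0b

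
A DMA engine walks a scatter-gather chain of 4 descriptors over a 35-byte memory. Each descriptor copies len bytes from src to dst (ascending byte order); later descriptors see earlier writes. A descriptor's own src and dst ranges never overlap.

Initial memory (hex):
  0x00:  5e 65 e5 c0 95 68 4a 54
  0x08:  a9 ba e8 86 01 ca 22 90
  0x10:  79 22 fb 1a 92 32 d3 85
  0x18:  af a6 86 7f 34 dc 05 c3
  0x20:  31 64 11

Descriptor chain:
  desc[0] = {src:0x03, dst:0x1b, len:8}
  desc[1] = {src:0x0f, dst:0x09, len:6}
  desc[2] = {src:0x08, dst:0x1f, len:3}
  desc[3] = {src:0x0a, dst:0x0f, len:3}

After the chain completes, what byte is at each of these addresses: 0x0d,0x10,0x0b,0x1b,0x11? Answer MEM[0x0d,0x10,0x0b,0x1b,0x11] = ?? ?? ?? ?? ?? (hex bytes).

MEM[0x0d,0x10,0x0b,0x1b,0x11] = 1a 22 22 c0 fb

#0 dst[0x1b+8] := {0xc0,0x95,0x68,0x4a,0x54,0xa9,0xba,0xe8}
#1 dst[0x09+6] := {0x90,0x79,0x22,0xfb,0x1a,0x92}
#2 dst[0x1f+3] := {0xa9,0x90,0x79}
#3 dst[0x0f+3] := {0x79,0x22,0xfb}
query mem[0x0d]=0x1a, mem[0x10]=0x22, mem[0x0b]=0x22, mem[0x1b]=0xc0, mem[0x11]=0xfb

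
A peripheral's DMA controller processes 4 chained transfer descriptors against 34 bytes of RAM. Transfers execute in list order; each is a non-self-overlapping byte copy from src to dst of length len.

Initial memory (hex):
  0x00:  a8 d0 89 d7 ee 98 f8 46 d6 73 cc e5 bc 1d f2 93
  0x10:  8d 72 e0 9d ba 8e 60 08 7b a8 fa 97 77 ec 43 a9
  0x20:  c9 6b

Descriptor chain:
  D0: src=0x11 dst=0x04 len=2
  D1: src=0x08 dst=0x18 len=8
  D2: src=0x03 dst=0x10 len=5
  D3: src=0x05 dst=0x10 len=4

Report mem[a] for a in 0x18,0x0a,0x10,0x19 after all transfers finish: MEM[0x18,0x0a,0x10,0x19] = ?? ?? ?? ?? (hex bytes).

MEM[0x18,0x0a,0x10,0x19] = d6 cc e0 73

  after D0: wrote 2B at 0x04 = 72e0
  after D1: wrote 8B at 0x18 = d673cce5bc1df293
  after D2: wrote 5B at 0x10 = d772e0f846
  after D3: wrote 4B at 0x10 = e0f846d6
query mem[0x18]=0xd6, mem[0x0a]=0xcc, mem[0x10]=0xe0, mem[0x19]=0x73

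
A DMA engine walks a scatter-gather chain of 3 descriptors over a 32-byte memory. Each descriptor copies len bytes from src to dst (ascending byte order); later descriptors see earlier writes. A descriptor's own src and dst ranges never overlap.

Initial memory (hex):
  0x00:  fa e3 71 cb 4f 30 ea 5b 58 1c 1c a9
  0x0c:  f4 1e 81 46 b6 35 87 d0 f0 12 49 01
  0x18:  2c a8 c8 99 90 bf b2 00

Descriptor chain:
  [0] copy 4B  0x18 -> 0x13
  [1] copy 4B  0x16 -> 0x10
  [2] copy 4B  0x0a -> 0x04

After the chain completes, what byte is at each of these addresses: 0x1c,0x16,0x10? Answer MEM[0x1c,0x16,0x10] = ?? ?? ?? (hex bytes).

  after D0: wrote 4B at 0x13 = 2ca8c899
  after D1: wrote 4B at 0x10 = 99012ca8
  after D2: wrote 4B at 0x04 = 1ca9f41e
query mem[0x1c]=0x90, mem[0x16]=0x99, mem[0x10]=0x99

MEM[0x1c,0x16,0x10] = 90 99 99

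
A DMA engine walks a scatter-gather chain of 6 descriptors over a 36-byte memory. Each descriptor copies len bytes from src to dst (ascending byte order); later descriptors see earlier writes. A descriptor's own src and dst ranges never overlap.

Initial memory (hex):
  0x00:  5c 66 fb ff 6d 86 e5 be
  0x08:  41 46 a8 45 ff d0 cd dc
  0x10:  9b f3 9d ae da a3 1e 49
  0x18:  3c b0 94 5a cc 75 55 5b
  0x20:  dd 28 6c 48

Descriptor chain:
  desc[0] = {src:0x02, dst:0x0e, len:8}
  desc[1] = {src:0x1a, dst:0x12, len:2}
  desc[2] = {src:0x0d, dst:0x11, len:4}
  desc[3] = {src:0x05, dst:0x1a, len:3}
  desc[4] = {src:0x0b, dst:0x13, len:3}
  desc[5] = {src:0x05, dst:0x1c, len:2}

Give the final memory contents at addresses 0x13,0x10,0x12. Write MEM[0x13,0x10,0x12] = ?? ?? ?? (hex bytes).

MEM[0x13,0x10,0x12] = 45 6d fb

  after D0: wrote 8B at 0x0e = fbff6d86e5be4146
  after D1: wrote 2B at 0x12 = 945a
  after D2: wrote 4B at 0x11 = d0fbff6d
  after D3: wrote 3B at 0x1a = 86e5be
  after D4: wrote 3B at 0x13 = 45ffd0
  after D5: wrote 2B at 0x1c = 86e5
query mem[0x13]=0x45, mem[0x10]=0x6d, mem[0x12]=0xfb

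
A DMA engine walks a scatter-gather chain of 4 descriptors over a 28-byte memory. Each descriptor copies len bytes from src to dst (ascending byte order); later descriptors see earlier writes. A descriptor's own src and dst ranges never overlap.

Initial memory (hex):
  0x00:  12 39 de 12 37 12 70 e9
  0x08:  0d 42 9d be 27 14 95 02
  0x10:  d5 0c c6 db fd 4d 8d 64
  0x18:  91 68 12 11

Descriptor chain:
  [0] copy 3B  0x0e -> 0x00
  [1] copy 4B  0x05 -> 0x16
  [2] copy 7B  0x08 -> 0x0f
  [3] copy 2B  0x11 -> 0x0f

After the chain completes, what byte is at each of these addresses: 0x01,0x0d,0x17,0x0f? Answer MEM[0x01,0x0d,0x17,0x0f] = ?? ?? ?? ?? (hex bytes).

MEM[0x01,0x0d,0x17,0x0f] = 02 14 70 9d

#0 dst[0x00+3] := {0x95,0x02,0xd5}
#1 dst[0x16+4] := {0x12,0x70,0xe9,0x0d}
#2 dst[0x0f+7] := {0x0d,0x42,0x9d,0xbe,0x27,0x14,0x95}
#3 dst[0x0f+2] := {0x9d,0xbe}
query mem[0x01]=0x02, mem[0x0d]=0x14, mem[0x17]=0x70, mem[0x0f]=0x9d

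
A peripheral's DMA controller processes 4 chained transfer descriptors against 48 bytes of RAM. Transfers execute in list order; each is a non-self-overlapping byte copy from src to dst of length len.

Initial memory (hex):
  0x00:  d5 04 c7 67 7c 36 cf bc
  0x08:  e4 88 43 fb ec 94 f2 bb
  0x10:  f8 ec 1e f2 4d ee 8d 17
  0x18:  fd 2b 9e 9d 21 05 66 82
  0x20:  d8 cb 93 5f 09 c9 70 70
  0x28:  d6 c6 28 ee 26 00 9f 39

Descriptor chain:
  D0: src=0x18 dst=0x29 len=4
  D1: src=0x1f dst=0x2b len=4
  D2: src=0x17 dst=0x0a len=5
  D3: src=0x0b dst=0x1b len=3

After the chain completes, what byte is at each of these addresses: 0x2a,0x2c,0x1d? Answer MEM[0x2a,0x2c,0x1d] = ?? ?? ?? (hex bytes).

MEM[0x2a,0x2c,0x1d] = 2b d8 9e

  after D0: wrote 4B at 0x29 = fd2b9e9d
  after D1: wrote 4B at 0x2b = 82d8cb93
  after D2: wrote 5B at 0x0a = 17fd2b9e9d
  after D3: wrote 3B at 0x1b = fd2b9e
query mem[0x2a]=0x2b, mem[0x2c]=0xd8, mem[0x1d]=0x9e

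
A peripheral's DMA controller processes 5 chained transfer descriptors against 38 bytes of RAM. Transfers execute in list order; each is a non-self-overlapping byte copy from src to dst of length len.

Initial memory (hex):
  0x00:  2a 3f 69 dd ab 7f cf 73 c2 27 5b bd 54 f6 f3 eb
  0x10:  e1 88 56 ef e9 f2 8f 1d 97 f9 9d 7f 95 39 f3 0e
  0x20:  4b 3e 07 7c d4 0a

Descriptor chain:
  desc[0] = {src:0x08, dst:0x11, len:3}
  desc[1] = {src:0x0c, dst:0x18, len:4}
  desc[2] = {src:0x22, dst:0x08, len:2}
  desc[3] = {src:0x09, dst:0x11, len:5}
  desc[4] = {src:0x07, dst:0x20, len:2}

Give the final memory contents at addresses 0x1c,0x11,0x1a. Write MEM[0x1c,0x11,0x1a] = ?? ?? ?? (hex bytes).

MEM[0x1c,0x11,0x1a] = 95 7c f3

[0] 0x08->0x11 len=3 : c2 27 5b
[1] 0x0c->0x18 len=4 : 54 f6 f3 eb
[2] 0x22->0x08 len=2 : 07 7c
[3] 0x09->0x11 len=5 : 7c 5b bd 54 f6
[4] 0x07->0x20 len=2 : 73 07
query mem[0x1c]=0x95, mem[0x11]=0x7c, mem[0x1a]=0xf3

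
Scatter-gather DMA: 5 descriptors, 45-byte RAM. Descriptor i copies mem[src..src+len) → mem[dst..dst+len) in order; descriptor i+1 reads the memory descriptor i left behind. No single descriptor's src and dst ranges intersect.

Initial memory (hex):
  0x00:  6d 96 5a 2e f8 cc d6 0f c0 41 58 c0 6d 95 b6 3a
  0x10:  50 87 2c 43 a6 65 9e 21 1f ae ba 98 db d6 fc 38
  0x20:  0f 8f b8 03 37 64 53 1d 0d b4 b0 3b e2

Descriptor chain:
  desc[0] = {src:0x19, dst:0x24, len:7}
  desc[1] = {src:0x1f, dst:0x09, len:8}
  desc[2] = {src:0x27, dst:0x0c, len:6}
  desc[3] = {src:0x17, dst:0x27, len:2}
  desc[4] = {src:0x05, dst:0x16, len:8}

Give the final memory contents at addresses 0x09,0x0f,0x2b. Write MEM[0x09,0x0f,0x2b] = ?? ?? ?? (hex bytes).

D0: mem[0x24..0x2a] <- [ae ba 98 db d6 fc 38]
D1: mem[0x09..0x10] <- [38 0f 8f b8 03 ae ba 98]
D2: mem[0x0c..0x11] <- [db d6 fc 38 3b e2]
D3: mem[0x27..0x28] <- [21 1f]
D4: mem[0x16..0x1d] <- [cc d6 0f c0 38 0f 8f db]
query mem[0x09]=0x38, mem[0x0f]=0x38, mem[0x2b]=0x3b

MEM[0x09,0x0f,0x2b] = 38 38 3b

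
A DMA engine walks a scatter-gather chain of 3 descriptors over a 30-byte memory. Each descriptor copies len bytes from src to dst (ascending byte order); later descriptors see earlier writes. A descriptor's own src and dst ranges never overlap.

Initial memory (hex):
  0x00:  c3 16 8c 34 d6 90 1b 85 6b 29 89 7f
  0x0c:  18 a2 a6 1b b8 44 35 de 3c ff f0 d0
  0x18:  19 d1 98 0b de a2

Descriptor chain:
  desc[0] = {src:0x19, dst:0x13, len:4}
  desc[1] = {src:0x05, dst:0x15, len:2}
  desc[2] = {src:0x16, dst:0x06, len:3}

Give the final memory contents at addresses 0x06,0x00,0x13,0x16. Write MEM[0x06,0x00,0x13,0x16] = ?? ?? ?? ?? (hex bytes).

MEM[0x06,0x00,0x13,0x16] = 1b c3 d1 1b

[0] 0x19->0x13 len=4 : d1 98 0b de
[1] 0x05->0x15 len=2 : 90 1b
[2] 0x16->0x06 len=3 : 1b d0 19
query mem[0x06]=0x1b, mem[0x00]=0xc3, mem[0x13]=0xd1, mem[0x16]=0x1b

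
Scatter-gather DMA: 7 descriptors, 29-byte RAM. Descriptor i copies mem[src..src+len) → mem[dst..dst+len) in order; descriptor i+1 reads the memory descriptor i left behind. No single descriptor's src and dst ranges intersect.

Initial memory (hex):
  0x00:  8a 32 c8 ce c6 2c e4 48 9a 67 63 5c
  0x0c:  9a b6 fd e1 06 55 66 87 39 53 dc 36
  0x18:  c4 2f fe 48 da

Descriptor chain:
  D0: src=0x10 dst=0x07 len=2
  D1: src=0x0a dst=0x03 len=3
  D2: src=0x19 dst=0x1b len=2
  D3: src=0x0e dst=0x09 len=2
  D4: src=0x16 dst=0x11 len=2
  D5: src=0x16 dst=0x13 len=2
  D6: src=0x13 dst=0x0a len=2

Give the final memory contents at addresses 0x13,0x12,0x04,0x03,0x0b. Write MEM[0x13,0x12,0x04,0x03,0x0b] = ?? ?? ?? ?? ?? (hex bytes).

D0: mem[0x07..0x08] <- [06 55]
D1: mem[0x03..0x05] <- [63 5c 9a]
D2: mem[0x1b..0x1c] <- [2f fe]
D3: mem[0x09..0x0a] <- [fd e1]
D4: mem[0x11..0x12] <- [dc 36]
D5: mem[0x13..0x14] <- [dc 36]
D6: mem[0x0a..0x0b] <- [dc 36]
query mem[0x13]=0xdc, mem[0x12]=0x36, mem[0x04]=0x5c, mem[0x03]=0x63, mem[0x0b]=0x36

MEM[0x13,0x12,0x04,0x03,0x0b] = dc 36 5c 63 36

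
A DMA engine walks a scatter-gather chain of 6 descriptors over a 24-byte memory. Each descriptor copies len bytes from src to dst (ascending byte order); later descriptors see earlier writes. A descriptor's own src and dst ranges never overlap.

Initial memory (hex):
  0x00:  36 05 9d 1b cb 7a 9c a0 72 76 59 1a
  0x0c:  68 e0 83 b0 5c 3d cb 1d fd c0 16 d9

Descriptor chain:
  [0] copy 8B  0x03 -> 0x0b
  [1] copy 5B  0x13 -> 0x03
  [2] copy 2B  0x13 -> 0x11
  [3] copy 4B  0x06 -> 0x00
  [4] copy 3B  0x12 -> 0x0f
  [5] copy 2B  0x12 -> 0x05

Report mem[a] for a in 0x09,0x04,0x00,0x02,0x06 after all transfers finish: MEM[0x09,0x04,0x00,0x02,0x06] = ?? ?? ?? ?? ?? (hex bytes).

  after D0: wrote 8B at 0x0b = 1bcb7a9ca0727659
  after D1: wrote 5B at 0x03 = 1dfdc016d9
  after D2: wrote 2B at 0x11 = 1dfd
  after D3: wrote 4B at 0x00 = 16d97276
  after D4: wrote 3B at 0x0f = fd1dfd
  after D5: wrote 2B at 0x05 = fd1d
query mem[0x09]=0x76, mem[0x04]=0xfd, mem[0x00]=0x16, mem[0x02]=0x72, mem[0x06]=0x1d

MEM[0x09,0x04,0x00,0x02,0x06] = 76 fd 16 72 1d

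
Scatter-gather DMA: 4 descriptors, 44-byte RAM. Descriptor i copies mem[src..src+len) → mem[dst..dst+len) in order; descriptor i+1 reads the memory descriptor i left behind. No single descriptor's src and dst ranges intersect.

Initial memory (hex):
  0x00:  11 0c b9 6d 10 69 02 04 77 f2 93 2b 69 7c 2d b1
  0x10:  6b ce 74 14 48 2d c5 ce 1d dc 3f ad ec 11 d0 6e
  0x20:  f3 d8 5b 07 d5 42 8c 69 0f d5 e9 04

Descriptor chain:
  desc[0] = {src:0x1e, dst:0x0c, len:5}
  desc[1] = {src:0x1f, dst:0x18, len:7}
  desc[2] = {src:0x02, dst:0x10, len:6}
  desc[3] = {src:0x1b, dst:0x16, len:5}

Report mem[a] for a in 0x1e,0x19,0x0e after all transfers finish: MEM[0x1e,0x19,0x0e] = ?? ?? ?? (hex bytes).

MEM[0x1e,0x19,0x0e] = 42 42 f3

D0: mem[0x0c..0x10] <- [d0 6e f3 d8 5b]
D1: mem[0x18..0x1e] <- [6e f3 d8 5b 07 d5 42]
D2: mem[0x10..0x15] <- [b9 6d 10 69 02 04]
D3: mem[0x16..0x1a] <- [5b 07 d5 42 6e]
query mem[0x1e]=0x42, mem[0x19]=0x42, mem[0x0e]=0xf3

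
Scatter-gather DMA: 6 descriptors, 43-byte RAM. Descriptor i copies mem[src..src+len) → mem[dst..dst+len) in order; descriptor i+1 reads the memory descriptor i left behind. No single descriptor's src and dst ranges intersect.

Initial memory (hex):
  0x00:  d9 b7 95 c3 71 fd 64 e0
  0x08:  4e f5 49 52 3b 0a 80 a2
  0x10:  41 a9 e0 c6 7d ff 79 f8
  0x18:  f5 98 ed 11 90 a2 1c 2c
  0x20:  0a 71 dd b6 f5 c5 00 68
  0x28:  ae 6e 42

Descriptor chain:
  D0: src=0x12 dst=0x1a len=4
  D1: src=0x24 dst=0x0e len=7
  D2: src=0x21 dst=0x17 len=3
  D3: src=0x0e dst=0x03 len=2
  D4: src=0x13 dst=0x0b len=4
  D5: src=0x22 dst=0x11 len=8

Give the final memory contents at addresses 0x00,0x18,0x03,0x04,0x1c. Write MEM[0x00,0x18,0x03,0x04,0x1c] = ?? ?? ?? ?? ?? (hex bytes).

  after D0: wrote 4B at 0x1a = e0c67dff
  after D1: wrote 7B at 0x0e = f5c50068ae6e42
  after D2: wrote 3B at 0x17 = 71ddb6
  after D3: wrote 2B at 0x03 = f5c5
  after D4: wrote 4B at 0x0b = 6e42ff79
  after D5: wrote 8B at 0x11 = ddb6f5c50068ae6e
query mem[0x00]=0xd9, mem[0x18]=0x6e, mem[0x03]=0xf5, mem[0x04]=0xc5, mem[0x1c]=0x7d

MEM[0x00,0x18,0x03,0x04,0x1c] = d9 6e f5 c5 7d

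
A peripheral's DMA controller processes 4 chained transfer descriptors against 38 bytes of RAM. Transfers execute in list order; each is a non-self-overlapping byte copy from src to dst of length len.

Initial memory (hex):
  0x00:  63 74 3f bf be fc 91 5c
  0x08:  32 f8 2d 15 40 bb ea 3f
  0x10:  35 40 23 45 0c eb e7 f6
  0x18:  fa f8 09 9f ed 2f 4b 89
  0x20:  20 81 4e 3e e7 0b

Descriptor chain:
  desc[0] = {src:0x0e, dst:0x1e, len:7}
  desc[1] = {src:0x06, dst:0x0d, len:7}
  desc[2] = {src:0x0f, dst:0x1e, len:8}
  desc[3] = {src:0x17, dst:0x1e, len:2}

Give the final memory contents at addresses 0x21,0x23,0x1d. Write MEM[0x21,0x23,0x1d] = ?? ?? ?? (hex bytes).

[0] 0x0e->0x1e len=7 : ea 3f 35 40 23 45 0c
[1] 0x06->0x0d len=7 : 91 5c 32 f8 2d 15 40
[2] 0x0f->0x1e len=8 : 32 f8 2d 15 40 0c eb e7
[3] 0x17->0x1e len=2 : f6 fa
query mem[0x21]=0x15, mem[0x23]=0x0c, mem[0x1d]=0x2f

MEM[0x21,0x23,0x1d] = 15 0c 2f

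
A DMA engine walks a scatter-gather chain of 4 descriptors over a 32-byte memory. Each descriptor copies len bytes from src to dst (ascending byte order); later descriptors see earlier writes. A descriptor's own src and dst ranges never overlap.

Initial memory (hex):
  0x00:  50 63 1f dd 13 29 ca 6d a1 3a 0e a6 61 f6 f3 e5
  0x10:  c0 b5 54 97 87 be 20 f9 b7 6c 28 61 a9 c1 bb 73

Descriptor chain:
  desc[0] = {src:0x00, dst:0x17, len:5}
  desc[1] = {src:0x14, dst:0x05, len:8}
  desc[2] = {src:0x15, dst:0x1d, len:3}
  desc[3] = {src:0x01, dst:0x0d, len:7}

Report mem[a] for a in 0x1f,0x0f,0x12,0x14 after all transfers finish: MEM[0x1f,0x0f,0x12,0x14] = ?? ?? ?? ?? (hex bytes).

MEM[0x1f,0x0f,0x12,0x14] = 50 dd be 87

  after D0: wrote 5B at 0x17 = 50631fdd13
  after D1: wrote 8B at 0x05 = 87be2050631fdd13
  after D2: wrote 3B at 0x1d = be2050
  after D3: wrote 7B at 0x0d = 631fdd1387be20
query mem[0x1f]=0x50, mem[0x0f]=0xdd, mem[0x12]=0xbe, mem[0x14]=0x87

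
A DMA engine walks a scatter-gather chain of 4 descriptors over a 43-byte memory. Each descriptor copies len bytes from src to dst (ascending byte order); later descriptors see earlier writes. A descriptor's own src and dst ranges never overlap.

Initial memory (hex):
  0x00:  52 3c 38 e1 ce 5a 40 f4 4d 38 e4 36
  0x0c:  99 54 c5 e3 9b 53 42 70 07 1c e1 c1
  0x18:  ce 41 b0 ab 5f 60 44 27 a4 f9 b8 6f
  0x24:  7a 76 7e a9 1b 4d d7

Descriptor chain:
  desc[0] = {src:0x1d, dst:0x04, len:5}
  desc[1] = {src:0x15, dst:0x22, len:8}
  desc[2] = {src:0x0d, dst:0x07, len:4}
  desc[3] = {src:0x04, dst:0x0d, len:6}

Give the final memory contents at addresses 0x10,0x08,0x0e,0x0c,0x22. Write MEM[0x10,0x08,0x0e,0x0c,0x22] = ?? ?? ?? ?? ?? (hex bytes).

[0] 0x1d->0x04 len=5 : 60 44 27 a4 f9
[1] 0x15->0x22 len=8 : 1c e1 c1 ce 41 b0 ab 5f
[2] 0x0d->0x07 len=4 : 54 c5 e3 9b
[3] 0x04->0x0d len=6 : 60 44 27 54 c5 e3
query mem[0x10]=0x54, mem[0x08]=0xc5, mem[0x0e]=0x44, mem[0x0c]=0x99, mem[0x22]=0x1c

MEM[0x10,0x08,0x0e,0x0c,0x22] = 54 c5 44 99 1c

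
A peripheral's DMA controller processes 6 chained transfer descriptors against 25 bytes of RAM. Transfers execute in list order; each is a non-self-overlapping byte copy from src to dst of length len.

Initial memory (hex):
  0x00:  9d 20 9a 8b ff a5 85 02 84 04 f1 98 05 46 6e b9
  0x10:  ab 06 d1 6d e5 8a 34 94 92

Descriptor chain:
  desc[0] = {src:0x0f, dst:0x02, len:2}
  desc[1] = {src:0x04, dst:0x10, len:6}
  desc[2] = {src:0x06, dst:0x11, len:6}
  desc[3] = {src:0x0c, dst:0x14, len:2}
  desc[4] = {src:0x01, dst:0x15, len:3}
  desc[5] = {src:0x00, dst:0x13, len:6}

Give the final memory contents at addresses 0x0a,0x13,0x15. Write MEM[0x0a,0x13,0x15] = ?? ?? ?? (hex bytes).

MEM[0x0a,0x13,0x15] = f1 9d b9

D0: mem[0x02..0x03] <- [b9 ab]
D1: mem[0x10..0x15] <- [ff a5 85 02 84 04]
D2: mem[0x11..0x16] <- [85 02 84 04 f1 98]
D3: mem[0x14..0x15] <- [05 46]
D4: mem[0x15..0x17] <- [20 b9 ab]
D5: mem[0x13..0x18] <- [9d 20 b9 ab ff a5]
query mem[0x0a]=0xf1, mem[0x13]=0x9d, mem[0x15]=0xb9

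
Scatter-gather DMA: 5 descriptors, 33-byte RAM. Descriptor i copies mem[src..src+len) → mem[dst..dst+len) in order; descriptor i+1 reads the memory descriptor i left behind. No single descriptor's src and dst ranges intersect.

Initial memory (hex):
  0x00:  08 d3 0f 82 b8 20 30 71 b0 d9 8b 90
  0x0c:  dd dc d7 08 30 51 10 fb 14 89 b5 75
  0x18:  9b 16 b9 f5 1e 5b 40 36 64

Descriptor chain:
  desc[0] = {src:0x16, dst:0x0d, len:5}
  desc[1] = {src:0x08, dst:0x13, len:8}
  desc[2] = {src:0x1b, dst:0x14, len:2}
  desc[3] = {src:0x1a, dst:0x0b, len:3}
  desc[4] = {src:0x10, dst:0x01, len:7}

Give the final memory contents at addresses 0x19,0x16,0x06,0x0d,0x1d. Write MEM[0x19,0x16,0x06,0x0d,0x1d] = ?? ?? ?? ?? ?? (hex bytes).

MEM[0x19,0x16,0x06,0x0d,0x1d] = 75 90 1e 1e 5b

D0: mem[0x0d..0x11] <- [b5 75 9b 16 b9]
D1: mem[0x13..0x1a] <- [b0 d9 8b 90 dd b5 75 9b]
D2: mem[0x14..0x15] <- [f5 1e]
D3: mem[0x0b..0x0d] <- [9b f5 1e]
D4: mem[0x01..0x07] <- [16 b9 10 b0 f5 1e 90]
query mem[0x19]=0x75, mem[0x16]=0x90, mem[0x06]=0x1e, mem[0x0d]=0x1e, mem[0x1d]=0x5b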